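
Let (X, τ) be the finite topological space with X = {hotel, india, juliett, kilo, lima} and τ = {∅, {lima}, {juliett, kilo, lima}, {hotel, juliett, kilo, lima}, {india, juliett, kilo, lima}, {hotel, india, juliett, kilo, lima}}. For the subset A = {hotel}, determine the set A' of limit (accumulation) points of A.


A' = ∅

For each x ∈ X, list the open sets U ∈ τ with x ∈ U, then check whether U ∩ (A ∖ {x}) ≠ ∅ for every such U.
  x = hotel: open {hotel, juliett, kilo, lima} ∋ x has {hotel, juliett, kilo, lima} ∩ (A ∖ {hotel}) = ∅, so x is NOT a limit point.
  x = india: open {india, juliett, kilo, lima} ∋ x has {india, juliett, kilo, lima} ∩ (A ∖ {india}) = ∅, so x is NOT a limit point.
  x = juliett: open {juliett, kilo, lima} ∋ x has {juliett, kilo, lima} ∩ (A ∖ {juliett}) = ∅, so x is NOT a limit point.
  x = kilo: open {juliett, kilo, lima} ∋ x has {juliett, kilo, lima} ∩ (A ∖ {kilo}) = ∅, so x is NOT a limit point.
  x = lima: open {lima} ∋ x has {lima} ∩ (A ∖ {lima}) = ∅, so x is NOT a limit point.
Collecting: A' = ∅.


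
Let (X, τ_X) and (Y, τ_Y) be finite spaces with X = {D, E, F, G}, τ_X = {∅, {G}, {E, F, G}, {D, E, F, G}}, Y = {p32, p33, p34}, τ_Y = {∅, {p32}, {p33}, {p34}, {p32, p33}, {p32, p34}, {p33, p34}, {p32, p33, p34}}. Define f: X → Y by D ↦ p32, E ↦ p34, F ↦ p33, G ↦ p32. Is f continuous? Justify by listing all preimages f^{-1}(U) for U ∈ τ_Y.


f is NOT continuous.

Compute f^{-1}(U) for each U ∈ τ_Y:
  U = ∅: f^{-1}(U) = ∅ ∈ τ_X ✓.
  U = {p32}: f^{-1}(U) = {D, G} ∉ τ_X ✗.
  U = {p33}: f^{-1}(U) = {F} ∉ τ_X ✗.
  U = {p34}: f^{-1}(U) = {E} ∉ τ_X ✗.
  U = {p32, p33}: f^{-1}(U) = {D, F, G} ∉ τ_X ✗.
  U = {p32, p34}: f^{-1}(U) = {D, E, G} ∉ τ_X ✗.
  U = {p33, p34}: f^{-1}(U) = {E, F} ∉ τ_X ✗.
  U = {p32, p33, p34}: f^{-1}(U) = {D, E, F, G} ∈ τ_X ✓.
Found U = {p32} with f^{-1}(U) = {D, G} not in τ_X. Therefore f is NOT continuous.


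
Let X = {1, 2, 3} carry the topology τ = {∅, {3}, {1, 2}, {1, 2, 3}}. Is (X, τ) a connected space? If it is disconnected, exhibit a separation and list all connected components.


(X, τ) is disconnected; components = [{3}, {1, 2}].

Find clopen sets (U ∈ τ with X ∖ U ∈ τ):
  U = ∅, X ∖ U = {1, 2, 3} — both open, so U is clopen.
  U = {3}, X ∖ U = {1, 2} — both open, so U is clopen.
  U = {1, 2}, X ∖ U = {3} — both open, so U is clopen.
  U = {1, 2, 3}, X ∖ U = ∅ — both open, so U is clopen.
Nontrivial clopen(s) exist: e.g. {1, 2}. So (X, τ) is disconnected.
Compute connected components by grouping points that agree on all clopens:
  component: {3}
  component: {1, 2}


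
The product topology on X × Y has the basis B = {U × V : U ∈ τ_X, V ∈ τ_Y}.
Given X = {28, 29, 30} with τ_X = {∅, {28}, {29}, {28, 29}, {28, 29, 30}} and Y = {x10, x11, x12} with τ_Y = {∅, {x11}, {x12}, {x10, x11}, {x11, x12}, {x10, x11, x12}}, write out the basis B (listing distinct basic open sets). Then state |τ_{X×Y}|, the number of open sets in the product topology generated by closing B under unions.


Basis B = {∅ × ∅, {28} × {x11}, {28} × {x12}, {29} × {x11}, {29} × {x12}, {28} × {x10, x11}, {28} × {x11, x12}, {28, 29} × {x11}, {28, 29} × {x12}, {29} × {x10, x11}, {29} × {x11, x12}, {28} × {x10, x11, x12}, {28, 29, 30} × {x11}, {28, 29, 30} × {x12}, {29} × {x10, x11, x12}, {28, 29} × {x10, x11}, {28, 29} × {x11, x12}, {28, 29} × {x10, x11, x12}, {28, 29, 30} × {x10, x11}, {28, 29, 30} × {x11, x12}, {28, 29, 30} × {x10, x11, x12}}; |τ_{X×Y}| = 70.

Enumerate products U × V with U ∈ τ_X, V ∈ τ_Y (deduplicated):
  ∅ × ∅ = {} (∅)
  {28} × {x11} = {(28,x11)}
  {28} × {x12} = {(28,x12)}
  {29} × {x11} = {(29,x11)}
  {29} × {x12} = {(29,x12)}
  {28} × {x10, x11} = {(28,x10), (28,x11)}
  {28} × {x11, x12} = {(28,x11), (28,x12)}
  {28, 29} × {x11} = {(28,x11), (29,x11)}
  {28, 29} × {x12} = {(28,x12), (29,x12)}
  {29} × {x10, x11} = {(29,x10), (29,x11)}
  {29} × {x11, x12} = {(29,x11), (29,x12)}
  {28} × {x10, x11, x12} = {(28,x10), (28,x11), (28,x12)}
  {28, 29, 30} × {x11} = {(28,x11), (29,x11), (30,x11)}
  {28, 29, 30} × {x12} = {(28,x12), (29,x12), (30,x12)}
  {29} × {x10, x11, x12} = {(29,x10), (29,x11), (29,x12)}
  {28, 29} × {x10, x11} = {(28,x10), (28,x11), (29,x10), (29,x11)}
  {28, 29} × {x11, x12} = {(28,x11), (28,x12), (29,x11), (29,x12)}
  {28, 29} × {x10, x11, x12} = {(28,x10), (28,x11), (28,x12), (29,x10), (29,x11), (29,x12)}
  {28, 29, 30} × {x10, x11} = {(28,x10), (28,x11), (29,x10), (29,x11), (30,x10), (30,x11)}
  {28, 29, 30} × {x11, x12} = {(28,x11), (28,x12), (29,x11), (29,x12), (30,x11), (30,x12)}
  {28, 29, 30} × {x10, x11, x12} = {(28,x10), (28,x11), (28,x12), (29,x10), (29,x11), (29,x12), (30,x10), (30,x11), (30,x12)}
These 21 distinct sets form the basis B.
Close under arbitrary unions to get τ_{X×Y}; counting gives |τ_{X×Y}| = 70.


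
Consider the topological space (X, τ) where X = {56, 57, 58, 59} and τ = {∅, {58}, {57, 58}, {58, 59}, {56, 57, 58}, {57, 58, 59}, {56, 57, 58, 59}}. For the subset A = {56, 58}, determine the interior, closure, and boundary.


int(A) = {58}, cl(A) = {56, 57, 58, 59}, ∂A = {56, 57, 59}.

Closed sets in (X, τ) are complements of opens:
  closed(X, τ) = {∅, {56}, {59}, {56, 57}, {56, 59}, {56, 57, 59}, {56, 57, 58, 59}}.
int(A) = ⋃ {U ∈ τ : U ⊆ A}. Opens contained in A: ∅, {58}.
Taking the union of these: int(A) = {58}.
cl(A) = ⋂ {C closed : A ⊆ C}. Closed sets containing A: {56, 57, 58, 59}.
Intersecting these: cl(A) = {56, 57, 58, 59}.
∂A = cl(A) ∖ int(A) = {56, 57, 58, 59} ∖ {58} = {56, 57, 59}.


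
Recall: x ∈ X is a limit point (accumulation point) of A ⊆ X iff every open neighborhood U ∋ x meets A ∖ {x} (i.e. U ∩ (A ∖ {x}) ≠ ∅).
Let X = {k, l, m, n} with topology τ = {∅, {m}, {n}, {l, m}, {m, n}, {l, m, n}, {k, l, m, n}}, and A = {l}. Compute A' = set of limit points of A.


A' = {k}

For each x ∈ X, list the open sets U ∈ τ with x ∈ U, then check whether U ∩ (A ∖ {x}) ≠ ∅ for every such U.
  x = k: opens ∋ x are {k, l, m, n}; each meets A ∖ {k}, so x IS a limit point.
  x = l: open {l, m} ∋ x has {l, m} ∩ (A ∖ {l}) = ∅, so x is NOT a limit point.
  x = m: open {m} ∋ x has {m} ∩ (A ∖ {m}) = ∅, so x is NOT a limit point.
  x = n: open {n} ∋ x has {n} ∩ (A ∖ {n}) = ∅, so x is NOT a limit point.
Collecting: A' = {k}.


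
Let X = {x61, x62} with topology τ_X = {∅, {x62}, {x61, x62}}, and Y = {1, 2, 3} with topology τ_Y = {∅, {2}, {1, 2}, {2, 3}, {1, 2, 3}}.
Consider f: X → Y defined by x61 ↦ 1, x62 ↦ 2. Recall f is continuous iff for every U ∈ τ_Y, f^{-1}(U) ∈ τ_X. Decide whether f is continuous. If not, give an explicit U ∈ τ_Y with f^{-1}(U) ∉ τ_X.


f IS continuous.

Compute f^{-1}(U) for each U ∈ τ_Y:
  U = ∅: f^{-1}(U) = ∅ ∈ τ_X ✓.
  U = {2}: f^{-1}(U) = {x62} ∈ τ_X ✓.
  U = {1, 2}: f^{-1}(U) = {x61, x62} ∈ τ_X ✓.
  U = {2, 3}: f^{-1}(U) = {x62} ∈ τ_X ✓.
  U = {1, 2, 3}: f^{-1}(U) = {x61, x62} ∈ τ_X ✓.
Every preimage lies in τ_X, so f IS continuous.


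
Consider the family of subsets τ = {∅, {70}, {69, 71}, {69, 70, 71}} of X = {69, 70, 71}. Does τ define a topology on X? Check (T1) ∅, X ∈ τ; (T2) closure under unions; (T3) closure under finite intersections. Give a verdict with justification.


τ IS a topology on X.

Axiom (T1): ∅ ∈ τ? Yes; X ∈ τ? Yes.
Axiom (T2/T3): check pairwise unions and intersections of members of τ.
All pairwise intersections and unions checked — each lies in τ. Therefore τ satisfies (T1), (T2), (T3): it IS a topology on X.


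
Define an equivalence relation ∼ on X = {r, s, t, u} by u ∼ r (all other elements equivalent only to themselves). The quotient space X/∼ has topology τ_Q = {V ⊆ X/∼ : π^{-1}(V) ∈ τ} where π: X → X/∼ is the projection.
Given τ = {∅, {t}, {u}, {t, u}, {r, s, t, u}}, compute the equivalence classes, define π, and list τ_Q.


X/∼ = {[r=u], [s], [t]}; |τ_Q| = 3.

Equivalence classes: [r=u], [s], [t].
Quotient map π: X → X/∼ sends r ↦ [r=u], s ↦ [s], t ↦ [t], u ↦ [r=u].
For each subset V ⊆ X/∼, compute π^{-1}(V) ⊆ X and check whether π^{-1}(V) ∈ τ. V is open in τ_Q iff π^{-1}(V) ∈ τ.
  V = {}: π^{-1}(V) = ∅ ∈ τ ✓.
  V = {[r=u]}: π^{-1}(V) = {r, u} ∉ τ ✗.
  V = {[s]}: π^{-1}(V) = {s} ∉ τ ✗.
  V = {[r=u], [s]}: π^{-1}(V) = {r, s, u} ∉ τ ✗.
  V = {[t]}: π^{-1}(V) = {t} ∈ τ ✓.
  V = {[r=u], [t]}: π^{-1}(V) = {r, t, u} ∉ τ ✗.
  V = {[s], [t]}: π^{-1}(V) = {s, t} ∉ τ ✗.
  V = {[r=u], [s], [t]}: π^{-1}(V) = {r, s, t, u} ∈ τ ✓.
Open sets in the quotient: τ_Q = {{}, {[t]}, {[r=u], [s], [t]}} (3 elements).


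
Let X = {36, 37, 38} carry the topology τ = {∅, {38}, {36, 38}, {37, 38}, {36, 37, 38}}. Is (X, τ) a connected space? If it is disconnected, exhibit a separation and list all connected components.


(X, τ) is connected.

Find clopen sets (U ∈ τ with X ∖ U ∈ τ):
  U = ∅, X ∖ U = {36, 37, 38} — both open, so U is clopen.
  U = {36, 37, 38}, X ∖ U = ∅ — both open, so U is clopen.
Only trivial clopens (∅ and X) exist, so (X, τ) is connected.
Compute connected components by grouping points that agree on all clopens:
  component: {36, 37, 38}


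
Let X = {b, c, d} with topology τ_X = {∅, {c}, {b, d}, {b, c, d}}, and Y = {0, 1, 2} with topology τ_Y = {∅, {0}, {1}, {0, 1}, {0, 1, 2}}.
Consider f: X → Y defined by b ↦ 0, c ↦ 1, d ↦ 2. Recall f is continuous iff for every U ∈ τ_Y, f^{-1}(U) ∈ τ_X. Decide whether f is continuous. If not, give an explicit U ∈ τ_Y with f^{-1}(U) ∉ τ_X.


f is NOT continuous.

Compute f^{-1}(U) for each U ∈ τ_Y:
  U = ∅: f^{-1}(U) = ∅ ∈ τ_X ✓.
  U = {0}: f^{-1}(U) = {b} ∉ τ_X ✗.
  U = {1}: f^{-1}(U) = {c} ∈ τ_X ✓.
  U = {0, 1}: f^{-1}(U) = {b, c} ∉ τ_X ✗.
  U = {0, 1, 2}: f^{-1}(U) = {b, c, d} ∈ τ_X ✓.
Found U = {0} with f^{-1}(U) = {b} not in τ_X. Therefore f is NOT continuous.


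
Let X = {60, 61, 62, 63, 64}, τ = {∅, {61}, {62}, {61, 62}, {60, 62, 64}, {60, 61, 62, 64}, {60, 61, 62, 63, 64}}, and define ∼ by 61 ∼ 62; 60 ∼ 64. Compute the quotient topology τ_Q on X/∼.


X/∼ = {[60=64], [61=62], [63]}; |τ_Q| = 4.

Equivalence classes: [60=64], [61=62], [63].
Quotient map π: X → X/∼ sends 60 ↦ [60=64], 61 ↦ [61=62], 62 ↦ [61=62], 63 ↦ [63], 64 ↦ [60=64].
For each subset V ⊆ X/∼, compute π^{-1}(V) ⊆ X and check whether π^{-1}(V) ∈ τ. V is open in τ_Q iff π^{-1}(V) ∈ τ.
  V = {}: π^{-1}(V) = ∅ ∈ τ ✓.
  V = {[60=64]}: π^{-1}(V) = {60, 64} ∉ τ ✗.
  V = {[61=62]}: π^{-1}(V) = {61, 62} ∈ τ ✓.
  V = {[60=64], [61=62]}: π^{-1}(V) = {60, 61, 62, 64} ∈ τ ✓.
  V = {[63]}: π^{-1}(V) = {63} ∉ τ ✗.
  V = {[60=64], [63]}: π^{-1}(V) = {60, 63, 64} ∉ τ ✗.
  V = {[61=62], [63]}: π^{-1}(V) = {61, 62, 63} ∉ τ ✗.
  V = {[60=64], [61=62], [63]}: π^{-1}(V) = {60, 61, 62, 63, 64} ∈ τ ✓.
Open sets in the quotient: τ_Q = {{}, {[61=62]}, {[60=64], [61=62]}, {[60=64], [61=62], [63]}} (4 elements).


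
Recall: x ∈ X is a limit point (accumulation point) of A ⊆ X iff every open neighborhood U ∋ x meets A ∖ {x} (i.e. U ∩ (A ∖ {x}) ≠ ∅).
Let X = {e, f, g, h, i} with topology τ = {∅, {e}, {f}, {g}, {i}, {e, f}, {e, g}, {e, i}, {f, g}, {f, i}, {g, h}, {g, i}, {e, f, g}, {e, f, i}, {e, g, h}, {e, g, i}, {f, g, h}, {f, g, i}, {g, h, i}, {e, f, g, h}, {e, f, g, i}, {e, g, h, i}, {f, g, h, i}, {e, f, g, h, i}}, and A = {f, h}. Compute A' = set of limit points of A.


A' = ∅

For each x ∈ X, list the open sets U ∈ τ with x ∈ U, then check whether U ∩ (A ∖ {x}) ≠ ∅ for every such U.
  x = e: open {e} ∋ x has {e} ∩ (A ∖ {e}) = ∅, so x is NOT a limit point.
  x = f: open {f} ∋ x has {f} ∩ (A ∖ {f}) = ∅, so x is NOT a limit point.
  x = g: open {g} ∋ x has {g} ∩ (A ∖ {g}) = ∅, so x is NOT a limit point.
  x = h: open {g, h} ∋ x has {g, h} ∩ (A ∖ {h}) = ∅, so x is NOT a limit point.
  x = i: open {i} ∋ x has {i} ∩ (A ∖ {i}) = ∅, so x is NOT a limit point.
Collecting: A' = ∅.


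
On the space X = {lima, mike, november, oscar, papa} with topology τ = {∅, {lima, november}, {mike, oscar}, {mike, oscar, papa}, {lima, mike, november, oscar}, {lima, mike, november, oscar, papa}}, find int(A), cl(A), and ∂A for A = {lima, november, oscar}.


int(A) = {lima, november}, cl(A) = {lima, mike, november, oscar, papa}, ∂A = {mike, oscar, papa}.

Closed sets in (X, τ) are complements of opens:
  closed(X, τ) = {∅, {papa}, {lima, november}, {lima, november, papa}, {mike, oscar, papa}, {lima, mike, november, oscar, papa}}.
int(A) = ⋃ {U ∈ τ : U ⊆ A}. Opens contained in A: ∅, {lima, november}.
Taking the union of these: int(A) = {lima, november}.
cl(A) = ⋂ {C closed : A ⊆ C}. Closed sets containing A: {lima, mike, november, oscar, papa}.
Intersecting these: cl(A) = {lima, mike, november, oscar, papa}.
∂A = cl(A) ∖ int(A) = {lima, mike, november, oscar, papa} ∖ {lima, november} = {mike, oscar, papa}.


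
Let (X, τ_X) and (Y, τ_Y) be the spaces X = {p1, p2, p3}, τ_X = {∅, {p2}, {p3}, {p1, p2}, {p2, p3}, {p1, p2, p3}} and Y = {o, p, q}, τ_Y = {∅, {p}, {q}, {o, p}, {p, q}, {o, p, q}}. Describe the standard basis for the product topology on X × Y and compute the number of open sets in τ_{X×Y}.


Basis B = {∅ × ∅, {p2} × {p}, {p2} × {q}, {p3} × {p}, {p3} × {q}, {p1, p2} × {p}, {p1, p2} × {q}, {p2} × {o, p}, {p2} × {p, q}, {p2, p3} × {p}, {p2, p3} × {q}, {p3} × {o, p}, {p3} × {p, q}, {p1, p2, p3} × {p}, {p1, p2, p3} × {q}, {p2} × {o, p, q}, {p3} × {o, p, q}, {p1, p2} × {o, p}, {p1, p2} × {p, q}, {p2, p3} × {o, p}, {p2, p3} × {p, q}, {p1, p2} × {o, p, q}, {p1, p2, p3} × {o, p}, {p1, p2, p3} × {p, q}, {p2, p3} × {o, p, q}, {p1, p2, p3} × {o, p, q}}; |τ_{X×Y}| = 108.

Enumerate products U × V with U ∈ τ_X, V ∈ τ_Y (deduplicated):
  ∅ × ∅ = {} (∅)
  {p2} × {p} = {(p2,p)}
  {p2} × {q} = {(p2,q)}
  {p3} × {p} = {(p3,p)}
  {p3} × {q} = {(p3,q)}
  {p1, p2} × {p} = {(p1,p), (p2,p)}
  {p1, p2} × {q} = {(p1,q), (p2,q)}
  {p2} × {o, p} = {(p2,o), (p2,p)}
  {p2} × {p, q} = {(p2,p), (p2,q)}
  {p2, p3} × {p} = {(p2,p), (p3,p)}
  {p2, p3} × {q} = {(p2,q), (p3,q)}
  {p3} × {o, p} = {(p3,o), (p3,p)}
  {p3} × {p, q} = {(p3,p), (p3,q)}
  {p1, p2, p3} × {p} = {(p1,p), (p2,p), (p3,p)}
  {p1, p2, p3} × {q} = {(p1,q), (p2,q), (p3,q)}
  {p2} × {o, p, q} = {(p2,o), (p2,p), (p2,q)}
  {p3} × {o, p, q} = {(p3,o), (p3,p), (p3,q)}
  {p1, p2} × {o, p} = {(p1,o), (p1,p), (p2,o), (p2,p)}
  {p1, p2} × {p, q} = {(p1,p), (p1,q), (p2,p), (p2,q)}
  {p2, p3} × {o, p} = {(p2,o), (p2,p), (p3,o), (p3,p)}
  {p2, p3} × {p, q} = {(p2,p), (p2,q), (p3,p), (p3,q)}
  {p1, p2} × {o, p, q} = {(p1,o), (p1,p), (p1,q), (p2,o), (p2,p), (p2,q)}
  {p1, p2, p3} × {o, p} = {(p1,o), (p1,p), (p2,o), (p2,p), (p3,o), (p3,p)}
  {p1, p2, p3} × {p, q} = {(p1,p), (p1,q), (p2,p), (p2,q), (p3,p), (p3,q)}
  {p2, p3} × {o, p, q} = {(p2,o), (p2,p), (p2,q), (p3,o), (p3,p), (p3,q)}
  {p1, p2, p3} × {o, p, q} = {(p1,o), (p1,p), (p1,q), (p2,o), (p2,p), (p2,q), (p3,o), (p3,p), (p3,q)}
These 26 distinct sets form the basis B.
Close under arbitrary unions to get τ_{X×Y}; counting gives |τ_{X×Y}| = 108.


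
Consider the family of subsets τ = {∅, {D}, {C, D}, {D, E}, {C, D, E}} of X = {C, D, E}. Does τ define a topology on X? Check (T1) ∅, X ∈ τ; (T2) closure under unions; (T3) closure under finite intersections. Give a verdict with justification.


τ IS a topology on X.

Axiom (T1): ∅ ∈ τ? Yes; X ∈ τ? Yes.
Axiom (T2/T3): check pairwise unions and intersections of members of τ.
All pairwise intersections and unions checked — each lies in τ. Therefore τ satisfies (T1), (T2), (T3): it IS a topology on X.


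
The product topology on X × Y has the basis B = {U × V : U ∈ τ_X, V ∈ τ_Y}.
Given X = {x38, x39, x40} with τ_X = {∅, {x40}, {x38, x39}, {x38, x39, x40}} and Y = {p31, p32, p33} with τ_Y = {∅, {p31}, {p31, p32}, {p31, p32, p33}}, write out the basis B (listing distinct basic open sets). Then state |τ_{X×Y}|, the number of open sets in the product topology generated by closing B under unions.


Basis B = {∅ × ∅, {x40} × {p31}, {x38, x39} × {p31}, {x40} × {p31, p32}, {x38, x39, x40} × {p31}, {x40} × {p31, p32, p33}, {x38, x39} × {p31, p32}, {x38, x39} × {p31, p32, p33}, {x38, x39, x40} × {p31, p32}, {x38, x39, x40} × {p31, p32, p33}}; |τ_{X×Y}| = 16.

Enumerate products U × V with U ∈ τ_X, V ∈ τ_Y (deduplicated):
  ∅ × ∅ = {} (∅)
  {x40} × {p31} = {(x40,p31)}
  {x38, x39} × {p31} = {(x38,p31), (x39,p31)}
  {x40} × {p31, p32} = {(x40,p31), (x40,p32)}
  {x38, x39, x40} × {p31} = {(x38,p31), (x39,p31), (x40,p31)}
  {x40} × {p31, p32, p33} = {(x40,p31), (x40,p32), (x40,p33)}
  {x38, x39} × {p31, p32} = {(x38,p31), (x38,p32), (x39,p31), (x39,p32)}
  {x38, x39} × {p31, p32, p33} = {(x38,p31), (x38,p32), (x38,p33), (x39,p31), (x39,p32), (x39,p33)}
  {x38, x39, x40} × {p31, p32} = {(x38,p31), (x38,p32), (x39,p31), (x39,p32), (x40,p31), (x40,p32)}
  {x38, x39, x40} × {p31, p32, p33} = {(x38,p31), (x38,p32), (x38,p33), (x39,p31), (x39,p32), (x39,p33), (x40,p31), (x40,p32), (x40,p33)}
These 10 distinct sets form the basis B.
Close under arbitrary unions to get τ_{X×Y}; counting gives |τ_{X×Y}| = 16.


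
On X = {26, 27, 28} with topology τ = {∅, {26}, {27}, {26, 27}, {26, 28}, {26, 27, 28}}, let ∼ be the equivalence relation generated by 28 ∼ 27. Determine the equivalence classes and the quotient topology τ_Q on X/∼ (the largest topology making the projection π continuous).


X/∼ = {[26], [27=28]}; |τ_Q| = 3.

Equivalence classes: [26], [27=28].
Quotient map π: X → X/∼ sends 26 ↦ [26], 27 ↦ [27=28], 28 ↦ [27=28].
For each subset V ⊆ X/∼, compute π^{-1}(V) ⊆ X and check whether π^{-1}(V) ∈ τ. V is open in τ_Q iff π^{-1}(V) ∈ τ.
  V = {}: π^{-1}(V) = ∅ ∈ τ ✓.
  V = {[26]}: π^{-1}(V) = {26} ∈ τ ✓.
  V = {[27=28]}: π^{-1}(V) = {27, 28} ∉ τ ✗.
  V = {[26], [27=28]}: π^{-1}(V) = {26, 27, 28} ∈ τ ✓.
Open sets in the quotient: τ_Q = {{}, {[26]}, {[26], [27=28]}} (3 elements).


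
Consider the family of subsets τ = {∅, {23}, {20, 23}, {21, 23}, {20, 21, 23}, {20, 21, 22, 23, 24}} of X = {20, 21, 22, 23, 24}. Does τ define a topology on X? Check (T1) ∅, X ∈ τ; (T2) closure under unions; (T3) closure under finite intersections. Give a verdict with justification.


τ IS a topology on X.

Axiom (T1): ∅ ∈ τ? Yes; X ∈ τ? Yes.
Axiom (T2/T3): check pairwise unions and intersections of members of τ.
All pairwise intersections and unions checked — each lies in τ. Therefore τ satisfies (T1), (T2), (T3): it IS a topology on X.


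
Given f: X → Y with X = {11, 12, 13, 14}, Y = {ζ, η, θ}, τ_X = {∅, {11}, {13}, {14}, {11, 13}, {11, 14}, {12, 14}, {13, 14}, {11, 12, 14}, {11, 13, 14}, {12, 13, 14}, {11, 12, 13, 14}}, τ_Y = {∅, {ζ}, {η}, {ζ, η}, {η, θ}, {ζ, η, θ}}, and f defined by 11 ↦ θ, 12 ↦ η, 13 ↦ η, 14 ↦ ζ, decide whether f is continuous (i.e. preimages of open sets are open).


f is NOT continuous.

Compute f^{-1}(U) for each U ∈ τ_Y:
  U = ∅: f^{-1}(U) = ∅ ∈ τ_X ✓.
  U = {ζ}: f^{-1}(U) = {14} ∈ τ_X ✓.
  U = {η}: f^{-1}(U) = {12, 13} ∉ τ_X ✗.
  U = {ζ, η}: f^{-1}(U) = {12, 13, 14} ∈ τ_X ✓.
  U = {η, θ}: f^{-1}(U) = {11, 12, 13} ∉ τ_X ✗.
  U = {ζ, η, θ}: f^{-1}(U) = {11, 12, 13, 14} ∈ τ_X ✓.
Found U = {η} with f^{-1}(U) = {12, 13} not in τ_X. Therefore f is NOT continuous.


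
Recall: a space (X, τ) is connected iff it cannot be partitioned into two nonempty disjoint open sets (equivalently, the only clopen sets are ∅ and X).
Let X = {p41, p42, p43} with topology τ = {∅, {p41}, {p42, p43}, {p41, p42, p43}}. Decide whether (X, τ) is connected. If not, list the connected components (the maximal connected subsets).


(X, τ) is disconnected; components = [{p41}, {p42, p43}].

Find clopen sets (U ∈ τ with X ∖ U ∈ τ):
  U = ∅, X ∖ U = {p41, p42, p43} — both open, so U is clopen.
  U = {p41}, X ∖ U = {p42, p43} — both open, so U is clopen.
  U = {p42, p43}, X ∖ U = {p41} — both open, so U is clopen.
  U = {p41, p42, p43}, X ∖ U = ∅ — both open, so U is clopen.
Nontrivial clopen(s) exist: e.g. {p41}. So (X, τ) is disconnected.
Compute connected components by grouping points that agree on all clopens:
  component: {p41}
  component: {p42, p43}


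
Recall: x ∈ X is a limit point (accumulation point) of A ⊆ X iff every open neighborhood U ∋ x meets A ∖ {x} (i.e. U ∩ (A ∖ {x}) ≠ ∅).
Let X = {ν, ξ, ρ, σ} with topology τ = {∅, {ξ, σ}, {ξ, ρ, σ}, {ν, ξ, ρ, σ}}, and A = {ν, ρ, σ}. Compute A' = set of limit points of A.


A' = {ν, ξ, ρ}

For each x ∈ X, list the open sets U ∈ τ with x ∈ U, then check whether U ∩ (A ∖ {x}) ≠ ∅ for every such U.
  x = ν: opens ∋ x are {ν, ξ, ρ, σ}; each meets A ∖ {ν}, so x IS a limit point.
  x = ξ: opens ∋ x are {ξ, σ}, {ξ, ρ, σ}, {ν, ξ, ρ, σ}; each meets A ∖ {ξ}, so x IS a limit point.
  x = ρ: opens ∋ x are {ξ, ρ, σ}, {ν, ξ, ρ, σ}; each meets A ∖ {ρ}, so x IS a limit point.
  x = σ: open {ξ, σ} ∋ x has {ξ, σ} ∩ (A ∖ {σ}) = ∅, so x is NOT a limit point.
Collecting: A' = {ν, ξ, ρ}.


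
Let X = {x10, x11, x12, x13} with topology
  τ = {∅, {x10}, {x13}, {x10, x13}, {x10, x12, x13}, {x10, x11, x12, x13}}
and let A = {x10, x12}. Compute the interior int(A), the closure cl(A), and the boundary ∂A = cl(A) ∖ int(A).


int(A) = {x10}, cl(A) = {x10, x11, x12}, ∂A = {x11, x12}.

Closed sets in (X, τ) are complements of opens:
  closed(X, τ) = {∅, {x11}, {x11, x12}, {x10, x11, x12}, {x11, x12, x13}, {x10, x11, x12, x13}}.
int(A) = ⋃ {U ∈ τ : U ⊆ A}. Opens contained in A: ∅, {x10}.
Taking the union of these: int(A) = {x10}.
cl(A) = ⋂ {C closed : A ⊆ C}. Closed sets containing A: {x10, x11, x12}, {x10, x11, x12, x13}.
Intersecting these: cl(A) = {x10, x11, x12}.
∂A = cl(A) ∖ int(A) = {x10, x11, x12} ∖ {x10} = {x11, x12}.


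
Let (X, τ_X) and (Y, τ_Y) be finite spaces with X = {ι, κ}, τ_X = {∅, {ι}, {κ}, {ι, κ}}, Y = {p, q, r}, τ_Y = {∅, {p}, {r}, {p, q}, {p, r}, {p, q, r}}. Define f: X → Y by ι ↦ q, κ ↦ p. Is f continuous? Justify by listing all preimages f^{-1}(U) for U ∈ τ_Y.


f IS continuous.

Compute f^{-1}(U) for each U ∈ τ_Y:
  U = ∅: f^{-1}(U) = ∅ ∈ τ_X ✓.
  U = {p}: f^{-1}(U) = {κ} ∈ τ_X ✓.
  U = {r}: f^{-1}(U) = ∅ ∈ τ_X ✓.
  U = {p, q}: f^{-1}(U) = {ι, κ} ∈ τ_X ✓.
  U = {p, r}: f^{-1}(U) = {κ} ∈ τ_X ✓.
  U = {p, q, r}: f^{-1}(U) = {ι, κ} ∈ τ_X ✓.
Every preimage lies in τ_X, so f IS continuous.


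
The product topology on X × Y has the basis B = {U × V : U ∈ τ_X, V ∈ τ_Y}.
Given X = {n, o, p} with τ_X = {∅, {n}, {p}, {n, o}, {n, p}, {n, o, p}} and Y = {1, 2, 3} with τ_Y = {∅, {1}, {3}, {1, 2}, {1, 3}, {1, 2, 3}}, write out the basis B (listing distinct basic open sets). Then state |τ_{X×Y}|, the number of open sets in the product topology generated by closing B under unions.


Basis B = {∅ × ∅, {n} × {1}, {n} × {3}, {p} × {1}, {p} × {3}, {n} × {1, 2}, {n} × {1, 3}, {n, o} × {1}, {n, p} × {1}, {n, o} × {3}, {n, p} × {3}, {p} × {1, 2}, {p} × {1, 3}, {n} × {1, 2, 3}, {n, o, p} × {1}, {n, o, p} × {3}, {p} × {1, 2, 3}, {n, o} × {1, 2}, {n, p} × {1, 2}, {n, o} × {1, 3}, {n, p} × {1, 3}, {n, o} × {1, 2, 3}, {n, p} × {1, 2, 3}, {n, o, p} × {1, 2}, {n, o, p} × {1, 3}, {n, o, p} × {1, 2, 3}}; |τ_{X×Y}| = 108.

Enumerate products U × V with U ∈ τ_X, V ∈ τ_Y (deduplicated):
  ∅ × ∅ = {} (∅)
  {n} × {1} = {(n,1)}
  {n} × {3} = {(n,3)}
  {p} × {1} = {(p,1)}
  {p} × {3} = {(p,3)}
  {n} × {1, 2} = {(n,1), (n,2)}
  {n} × {1, 3} = {(n,1), (n,3)}
  {n, o} × {1} = {(n,1), (o,1)}
  {n, p} × {1} = {(n,1), (p,1)}
  {n, o} × {3} = {(n,3), (o,3)}
  {n, p} × {3} = {(n,3), (p,3)}
  {p} × {1, 2} = {(p,1), (p,2)}
  {p} × {1, 3} = {(p,1), (p,3)}
  {n} × {1, 2, 3} = {(n,1), (n,2), (n,3)}
  {n, o, p} × {1} = {(n,1), (o,1), (p,1)}
  {n, o, p} × {3} = {(n,3), (o,3), (p,3)}
  {p} × {1, 2, 3} = {(p,1), (p,2), (p,3)}
  {n, o} × {1, 2} = {(n,1), (n,2), (o,1), (o,2)}
  {n, p} × {1, 2} = {(n,1), (n,2), (p,1), (p,2)}
  {n, o} × {1, 3} = {(n,1), (n,3), (o,1), (o,3)}
  {n, p} × {1, 3} = {(n,1), (n,3), (p,1), (p,3)}
  {n, o} × {1, 2, 3} = {(n,1), (n,2), (n,3), (o,1), (o,2), (o,3)}
  {n, p} × {1, 2, 3} = {(n,1), (n,2), (n,3), (p,1), (p,2), (p,3)}
  {n, o, p} × {1, 2} = {(n,1), (n,2), (o,1), (o,2), (p,1), (p,2)}
  {n, o, p} × {1, 3} = {(n,1), (n,3), (o,1), (o,3), (p,1), (p,3)}
  {n, o, p} × {1, 2, 3} = {(n,1), (n,2), (n,3), (o,1), (o,2), (o,3), (p,1), (p,2), (p,3)}
These 26 distinct sets form the basis B.
Close under arbitrary unions to get τ_{X×Y}; counting gives |τ_{X×Y}| = 108.


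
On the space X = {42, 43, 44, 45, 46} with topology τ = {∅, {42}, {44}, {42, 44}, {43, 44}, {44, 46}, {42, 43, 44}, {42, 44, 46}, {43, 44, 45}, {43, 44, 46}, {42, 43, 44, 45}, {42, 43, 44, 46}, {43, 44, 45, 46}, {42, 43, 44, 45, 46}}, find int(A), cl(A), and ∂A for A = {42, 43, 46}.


int(A) = {42}, cl(A) = {42, 43, 45, 46}, ∂A = {43, 45, 46}.

Closed sets in (X, τ) are complements of opens:
  closed(X, τ) = {∅, {42}, {45}, {46}, {42, 45}, {42, 46}, {43, 45}, {45, 46}, {42, 43, 45}, {42, 45, 46}, {43, 45, 46}, {42, 43, 45, 46}, {43, 44, 45, 46}, {42, 43, 44, 45, 46}}.
int(A) = ⋃ {U ∈ τ : U ⊆ A}. Opens contained in A: ∅, {42}.
Taking the union of these: int(A) = {42}.
cl(A) = ⋂ {C closed : A ⊆ C}. Closed sets containing A: {42, 43, 45, 46}, {42, 43, 44, 45, 46}.
Intersecting these: cl(A) = {42, 43, 45, 46}.
∂A = cl(A) ∖ int(A) = {42, 43, 45, 46} ∖ {42} = {43, 45, 46}.


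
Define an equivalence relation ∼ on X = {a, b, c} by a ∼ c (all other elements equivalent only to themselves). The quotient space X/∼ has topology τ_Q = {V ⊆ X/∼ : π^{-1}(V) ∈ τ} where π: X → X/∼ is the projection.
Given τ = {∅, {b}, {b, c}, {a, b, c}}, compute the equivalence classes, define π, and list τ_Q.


X/∼ = {[a=c], [b]}; |τ_Q| = 3.

Equivalence classes: [a=c], [b].
Quotient map π: X → X/∼ sends a ↦ [a=c], b ↦ [b], c ↦ [a=c].
For each subset V ⊆ X/∼, compute π^{-1}(V) ⊆ X and check whether π^{-1}(V) ∈ τ. V is open in τ_Q iff π^{-1}(V) ∈ τ.
  V = {}: π^{-1}(V) = ∅ ∈ τ ✓.
  V = {[a=c]}: π^{-1}(V) = {a, c} ∉ τ ✗.
  V = {[b]}: π^{-1}(V) = {b} ∈ τ ✓.
  V = {[a=c], [b]}: π^{-1}(V) = {a, b, c} ∈ τ ✓.
Open sets in the quotient: τ_Q = {{}, {[b]}, {[a=c], [b]}} (3 elements).


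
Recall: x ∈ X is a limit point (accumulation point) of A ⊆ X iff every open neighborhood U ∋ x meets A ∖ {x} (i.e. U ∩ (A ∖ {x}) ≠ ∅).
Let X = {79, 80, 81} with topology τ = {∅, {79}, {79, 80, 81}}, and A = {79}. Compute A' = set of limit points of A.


A' = {80, 81}

For each x ∈ X, list the open sets U ∈ τ with x ∈ U, then check whether U ∩ (A ∖ {x}) ≠ ∅ for every such U.
  x = 79: open {79} ∋ x has {79} ∩ (A ∖ {79}) = ∅, so x is NOT a limit point.
  x = 80: opens ∋ x are {79, 80, 81}; each meets A ∖ {80}, so x IS a limit point.
  x = 81: opens ∋ x are {79, 80, 81}; each meets A ∖ {81}, so x IS a limit point.
Collecting: A' = {80, 81}.


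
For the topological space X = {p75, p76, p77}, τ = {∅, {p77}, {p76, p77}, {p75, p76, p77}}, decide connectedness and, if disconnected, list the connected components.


(X, τ) is connected.

Find clopen sets (U ∈ τ with X ∖ U ∈ τ):
  U = ∅, X ∖ U = {p75, p76, p77} — both open, so U is clopen.
  U = {p75, p76, p77}, X ∖ U = ∅ — both open, so U is clopen.
Only trivial clopens (∅ and X) exist, so (X, τ) is connected.
Compute connected components by grouping points that agree on all clopens:
  component: {p75, p76, p77}


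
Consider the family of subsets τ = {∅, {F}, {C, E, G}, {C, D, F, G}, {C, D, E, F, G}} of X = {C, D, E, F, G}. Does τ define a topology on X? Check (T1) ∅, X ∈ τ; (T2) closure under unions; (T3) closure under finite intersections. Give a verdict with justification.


τ is NOT a topology on X.

Axiom (T1): ∅ ∈ τ? Yes; X ∈ τ? Yes.
Axiom (T2/T3): check pairwise unions and intersections of members of τ.
Counterexample for (T2): {F} ∪ {C, E, G} = {C, E, F, G} ∉ τ. Therefore τ is NOT a topology.


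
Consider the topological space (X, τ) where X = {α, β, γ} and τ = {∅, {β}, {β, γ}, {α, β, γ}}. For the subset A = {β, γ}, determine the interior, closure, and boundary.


int(A) = {β, γ}, cl(A) = {α, β, γ}, ∂A = {α}.

Closed sets in (X, τ) are complements of opens:
  closed(X, τ) = {∅, {α}, {α, γ}, {α, β, γ}}.
int(A) = ⋃ {U ∈ τ : U ⊆ A}. Opens contained in A: ∅, {β}, {β, γ}.
Taking the union of these: int(A) = {β, γ}.
cl(A) = ⋂ {C closed : A ⊆ C}. Closed sets containing A: {α, β, γ}.
Intersecting these: cl(A) = {α, β, γ}.
∂A = cl(A) ∖ int(A) = {α, β, γ} ∖ {β, γ} = {α}.


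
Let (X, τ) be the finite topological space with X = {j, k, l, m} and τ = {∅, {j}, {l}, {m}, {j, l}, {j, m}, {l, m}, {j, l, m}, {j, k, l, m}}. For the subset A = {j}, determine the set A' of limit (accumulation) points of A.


A' = {k}

For each x ∈ X, list the open sets U ∈ τ with x ∈ U, then check whether U ∩ (A ∖ {x}) ≠ ∅ for every such U.
  x = j: open {j} ∋ x has {j} ∩ (A ∖ {j}) = ∅, so x is NOT a limit point.
  x = k: opens ∋ x are {j, k, l, m}; each meets A ∖ {k}, so x IS a limit point.
  x = l: open {l} ∋ x has {l} ∩ (A ∖ {l}) = ∅, so x is NOT a limit point.
  x = m: open {m} ∋ x has {m} ∩ (A ∖ {m}) = ∅, so x is NOT a limit point.
Collecting: A' = {k}.


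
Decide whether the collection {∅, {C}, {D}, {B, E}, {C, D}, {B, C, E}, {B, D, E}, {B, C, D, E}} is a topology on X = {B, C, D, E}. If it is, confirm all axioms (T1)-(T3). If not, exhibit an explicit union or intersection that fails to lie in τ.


τ IS a topology on X.

Axiom (T1): ∅ ∈ τ? Yes; X ∈ τ? Yes.
Axiom (T2/T3): check pairwise unions and intersections of members of τ.
All pairwise intersections and unions checked — each lies in τ. Therefore τ satisfies (T1), (T2), (T3): it IS a topology on X.


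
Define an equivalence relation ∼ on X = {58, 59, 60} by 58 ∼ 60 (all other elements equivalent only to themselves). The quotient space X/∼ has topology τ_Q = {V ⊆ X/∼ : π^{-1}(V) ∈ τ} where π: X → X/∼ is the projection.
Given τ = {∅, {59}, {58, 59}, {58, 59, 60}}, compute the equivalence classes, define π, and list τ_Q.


X/∼ = {[58=60], [59]}; |τ_Q| = 3.

Equivalence classes: [58=60], [59].
Quotient map π: X → X/∼ sends 58 ↦ [58=60], 59 ↦ [59], 60 ↦ [58=60].
For each subset V ⊆ X/∼, compute π^{-1}(V) ⊆ X and check whether π^{-1}(V) ∈ τ. V is open in τ_Q iff π^{-1}(V) ∈ τ.
  V = {}: π^{-1}(V) = ∅ ∈ τ ✓.
  V = {[58=60]}: π^{-1}(V) = {58, 60} ∉ τ ✗.
  V = {[59]}: π^{-1}(V) = {59} ∈ τ ✓.
  V = {[58=60], [59]}: π^{-1}(V) = {58, 59, 60} ∈ τ ✓.
Open sets in the quotient: τ_Q = {{}, {[59]}, {[58=60], [59]}} (3 elements).


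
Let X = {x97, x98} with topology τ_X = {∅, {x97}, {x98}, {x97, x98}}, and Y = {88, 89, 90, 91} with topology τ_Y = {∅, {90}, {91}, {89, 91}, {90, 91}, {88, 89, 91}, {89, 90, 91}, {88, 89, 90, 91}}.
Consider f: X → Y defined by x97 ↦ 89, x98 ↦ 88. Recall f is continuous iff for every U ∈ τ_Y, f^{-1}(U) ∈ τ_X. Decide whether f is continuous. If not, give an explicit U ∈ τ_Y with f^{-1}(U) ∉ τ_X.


f IS continuous.

Compute f^{-1}(U) for each U ∈ τ_Y:
  U = ∅: f^{-1}(U) = ∅ ∈ τ_X ✓.
  U = {90}: f^{-1}(U) = ∅ ∈ τ_X ✓.
  U = {91}: f^{-1}(U) = ∅ ∈ τ_X ✓.
  U = {89, 91}: f^{-1}(U) = {x97} ∈ τ_X ✓.
  U = {90, 91}: f^{-1}(U) = ∅ ∈ τ_X ✓.
  U = {88, 89, 91}: f^{-1}(U) = {x97, x98} ∈ τ_X ✓.
  U = {89, 90, 91}: f^{-1}(U) = {x97} ∈ τ_X ✓.
  U = {88, 89, 90, 91}: f^{-1}(U) = {x97, x98} ∈ τ_X ✓.
Every preimage lies in τ_X, so f IS continuous.


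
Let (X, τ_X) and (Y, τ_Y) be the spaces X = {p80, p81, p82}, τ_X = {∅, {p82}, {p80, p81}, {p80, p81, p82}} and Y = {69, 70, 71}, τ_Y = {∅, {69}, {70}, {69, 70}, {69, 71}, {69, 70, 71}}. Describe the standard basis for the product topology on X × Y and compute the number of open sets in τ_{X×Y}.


Basis B = {∅ × ∅, {p82} × {69}, {p82} × {70}, {p80, p81} × {69}, {p80, p81} × {70}, {p82} × {69, 70}, {p82} × {69, 71}, {p80, p81, p82} × {69}, {p80, p81, p82} × {70}, {p82} × {69, 70, 71}, {p80, p81} × {69, 70}, {p80, p81} × {69, 71}, {p80, p81} × {69, 70, 71}, {p80, p81, p82} × {69, 70}, {p80, p81, p82} × {69, 71}, {p80, p81, p82} × {69, 70, 71}}; |τ_{X×Y}| = 36.

Enumerate products U × V with U ∈ τ_X, V ∈ τ_Y (deduplicated):
  ∅ × ∅ = {} (∅)
  {p82} × {69} = {(p82,69)}
  {p82} × {70} = {(p82,70)}
  {p80, p81} × {69} = {(p80,69), (p81,69)}
  {p80, p81} × {70} = {(p80,70), (p81,70)}
  {p82} × {69, 70} = {(p82,69), (p82,70)}
  {p82} × {69, 71} = {(p82,69), (p82,71)}
  {p80, p81, p82} × {69} = {(p80,69), (p81,69), (p82,69)}
  {p80, p81, p82} × {70} = {(p80,70), (p81,70), (p82,70)}
  {p82} × {69, 70, 71} = {(p82,69), (p82,70), (p82,71)}
  {p80, p81} × {69, 70} = {(p80,69), (p80,70), (p81,69), (p81,70)}
  {p80, p81} × {69, 71} = {(p80,69), (p80,71), (p81,69), (p81,71)}
  {p80, p81} × {69, 70, 71} = {(p80,69), (p80,70), (p80,71), (p81,69), (p81,70), (p81,71)}
  {p80, p81, p82} × {69, 70} = {(p80,69), (p80,70), (p81,69), (p81,70), (p82,69), (p82,70)}
  {p80, p81, p82} × {69, 71} = {(p80,69), (p80,71), (p81,69), (p81,71), (p82,69), (p82,71)}
  {p80, p81, p82} × {69, 70, 71} = {(p80,69), (p80,70), (p80,71), (p81,69), (p81,70), (p81,71), (p82,69), (p82,70), (p82,71)}
These 16 distinct sets form the basis B.
Close under arbitrary unions to get τ_{X×Y}; counting gives |τ_{X×Y}| = 36.


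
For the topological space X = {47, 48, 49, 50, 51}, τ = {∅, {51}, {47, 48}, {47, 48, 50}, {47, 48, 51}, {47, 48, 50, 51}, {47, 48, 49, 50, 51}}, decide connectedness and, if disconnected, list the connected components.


(X, τ) is connected.

Find clopen sets (U ∈ τ with X ∖ U ∈ τ):
  U = ∅, X ∖ U = {47, 48, 49, 50, 51} — both open, so U is clopen.
  U = {47, 48, 49, 50, 51}, X ∖ U = ∅ — both open, so U is clopen.
Only trivial clopens (∅ and X) exist, so (X, τ) is connected.
Compute connected components by grouping points that agree on all clopens:
  component: {47, 48, 49, 50, 51}


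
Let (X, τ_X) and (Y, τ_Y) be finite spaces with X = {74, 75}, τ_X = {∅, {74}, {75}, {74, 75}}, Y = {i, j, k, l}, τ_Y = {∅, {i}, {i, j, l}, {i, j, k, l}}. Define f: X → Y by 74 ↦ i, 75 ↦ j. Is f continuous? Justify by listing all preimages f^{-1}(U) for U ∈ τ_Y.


f IS continuous.

Compute f^{-1}(U) for each U ∈ τ_Y:
  U = ∅: f^{-1}(U) = ∅ ∈ τ_X ✓.
  U = {i}: f^{-1}(U) = {74} ∈ τ_X ✓.
  U = {i, j, l}: f^{-1}(U) = {74, 75} ∈ τ_X ✓.
  U = {i, j, k, l}: f^{-1}(U) = {74, 75} ∈ τ_X ✓.
Every preimage lies in τ_X, so f IS continuous.


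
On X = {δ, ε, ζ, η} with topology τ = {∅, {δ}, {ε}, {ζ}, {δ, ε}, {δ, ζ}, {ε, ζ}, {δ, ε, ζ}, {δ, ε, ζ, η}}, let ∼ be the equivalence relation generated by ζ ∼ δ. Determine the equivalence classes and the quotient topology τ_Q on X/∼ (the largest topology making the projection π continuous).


X/∼ = {[δ=ζ], [ε], [η]}; |τ_Q| = 5.

Equivalence classes: [δ=ζ], [ε], [η].
Quotient map π: X → X/∼ sends δ ↦ [δ=ζ], ε ↦ [ε], ζ ↦ [δ=ζ], η ↦ [η].
For each subset V ⊆ X/∼, compute π^{-1}(V) ⊆ X and check whether π^{-1}(V) ∈ τ. V is open in τ_Q iff π^{-1}(V) ∈ τ.
  V = {}: π^{-1}(V) = ∅ ∈ τ ✓.
  V = {[δ=ζ]}: π^{-1}(V) = {δ, ζ} ∈ τ ✓.
  V = {[ε]}: π^{-1}(V) = {ε} ∈ τ ✓.
  V = {[δ=ζ], [ε]}: π^{-1}(V) = {δ, ε, ζ} ∈ τ ✓.
  V = {[η]}: π^{-1}(V) = {η} ∉ τ ✗.
  V = {[δ=ζ], [η]}: π^{-1}(V) = {δ, ζ, η} ∉ τ ✗.
  V = {[ε], [η]}: π^{-1}(V) = {ε, η} ∉ τ ✗.
  V = {[δ=ζ], [ε], [η]}: π^{-1}(V) = {δ, ε, ζ, η} ∈ τ ✓.
Open sets in the quotient: τ_Q = {{}, {[δ=ζ]}, {[ε]}, {[δ=ζ], [ε]}, {[δ=ζ], [ε], [η]}} (5 elements).


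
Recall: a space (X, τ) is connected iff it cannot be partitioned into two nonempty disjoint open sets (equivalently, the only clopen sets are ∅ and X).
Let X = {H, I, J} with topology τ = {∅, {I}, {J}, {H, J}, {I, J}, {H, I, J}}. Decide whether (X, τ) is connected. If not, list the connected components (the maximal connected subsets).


(X, τ) is disconnected; components = [{I}, {H, J}].

Find clopen sets (U ∈ τ with X ∖ U ∈ τ):
  U = ∅, X ∖ U = {H, I, J} — both open, so U is clopen.
  U = {I}, X ∖ U = {H, J} — both open, so U is clopen.
  U = {H, J}, X ∖ U = {I} — both open, so U is clopen.
  U = {H, I, J}, X ∖ U = ∅ — both open, so U is clopen.
Nontrivial clopen(s) exist: e.g. {H, J}. So (X, τ) is disconnected.
Compute connected components by grouping points that agree on all clopens:
  component: {I}
  component: {H, J}


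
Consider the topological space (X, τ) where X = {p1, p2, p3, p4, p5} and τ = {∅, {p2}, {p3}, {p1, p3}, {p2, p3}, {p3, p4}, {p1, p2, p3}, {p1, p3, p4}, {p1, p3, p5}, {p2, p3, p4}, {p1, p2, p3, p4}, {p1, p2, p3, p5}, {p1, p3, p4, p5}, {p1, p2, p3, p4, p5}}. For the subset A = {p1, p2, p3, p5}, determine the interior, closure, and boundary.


int(A) = {p1, p2, p3, p5}, cl(A) = {p1, p2, p3, p4, p5}, ∂A = {p4}.

Closed sets in (X, τ) are complements of opens:
  closed(X, τ) = {∅, {p2}, {p4}, {p5}, {p1, p5}, {p2, p4}, {p2, p5}, {p4, p5}, {p1, p2, p5}, {p1, p4, p5}, {p2, p4, p5}, {p1, p2, p4, p5}, {p1, p3, p4, p5}, {p1, p2, p3, p4, p5}}.
int(A) = ⋃ {U ∈ τ : U ⊆ A}. Opens contained in A: ∅, {p2}, {p3}, {p1, p3}, {p2, p3}, {p1, p2, p3}, {p1, p3, p5}, {p1, p2, p3, p5}.
Taking the union of these: int(A) = {p1, p2, p3, p5}.
cl(A) = ⋂ {C closed : A ⊆ C}. Closed sets containing A: {p1, p2, p3, p4, p5}.
Intersecting these: cl(A) = {p1, p2, p3, p4, p5}.
∂A = cl(A) ∖ int(A) = {p1, p2, p3, p4, p5} ∖ {p1, p2, p3, p5} = {p4}.


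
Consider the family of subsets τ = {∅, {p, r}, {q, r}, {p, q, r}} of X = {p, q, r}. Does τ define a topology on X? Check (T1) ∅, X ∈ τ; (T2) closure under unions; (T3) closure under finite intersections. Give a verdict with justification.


τ is NOT a topology on X.

Axiom (T1): ∅ ∈ τ? Yes; X ∈ τ? Yes.
Axiom (T2/T3): check pairwise unions and intersections of members of τ.
Counterexample for (T3): {p, r} ∩ {q, r} = {r} ∉ τ. Therefore τ is NOT a topology.


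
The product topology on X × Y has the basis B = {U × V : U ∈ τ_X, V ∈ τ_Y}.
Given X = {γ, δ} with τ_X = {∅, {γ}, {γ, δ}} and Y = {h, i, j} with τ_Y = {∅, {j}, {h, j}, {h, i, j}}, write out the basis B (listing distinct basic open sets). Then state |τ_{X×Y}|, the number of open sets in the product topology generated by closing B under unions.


Basis B = {∅ × ∅, {γ} × {j}, {γ} × {h, j}, {γ, δ} × {j}, {γ} × {h, i, j}, {γ, δ} × {h, j}, {γ, δ} × {h, i, j}}; |τ_{X×Y}| = 10.

Enumerate products U × V with U ∈ τ_X, V ∈ τ_Y (deduplicated):
  ∅ × ∅ = {} (∅)
  {γ} × {j} = {(γ,j)}
  {γ} × {h, j} = {(γ,h), (γ,j)}
  {γ, δ} × {j} = {(γ,j), (δ,j)}
  {γ} × {h, i, j} = {(γ,h), (γ,i), (γ,j)}
  {γ, δ} × {h, j} = {(γ,h), (γ,j), (δ,h), (δ,j)}
  {γ, δ} × {h, i, j} = {(γ,h), (γ,i), (γ,j), (δ,h), (δ,i), (δ,j)}
These 7 distinct sets form the basis B.
Close under arbitrary unions to get τ_{X×Y}; counting gives |τ_{X×Y}| = 10.


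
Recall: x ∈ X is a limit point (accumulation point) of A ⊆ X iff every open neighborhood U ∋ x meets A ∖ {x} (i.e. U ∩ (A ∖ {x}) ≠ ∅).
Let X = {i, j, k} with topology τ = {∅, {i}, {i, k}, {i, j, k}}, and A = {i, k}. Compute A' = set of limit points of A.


A' = {j, k}

For each x ∈ X, list the open sets U ∈ τ with x ∈ U, then check whether U ∩ (A ∖ {x}) ≠ ∅ for every such U.
  x = i: open {i} ∋ x has {i} ∩ (A ∖ {i}) = ∅, so x is NOT a limit point.
  x = j: opens ∋ x are {i, j, k}; each meets A ∖ {j}, so x IS a limit point.
  x = k: opens ∋ x are {i, k}, {i, j, k}; each meets A ∖ {k}, so x IS a limit point.
Collecting: A' = {j, k}.
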